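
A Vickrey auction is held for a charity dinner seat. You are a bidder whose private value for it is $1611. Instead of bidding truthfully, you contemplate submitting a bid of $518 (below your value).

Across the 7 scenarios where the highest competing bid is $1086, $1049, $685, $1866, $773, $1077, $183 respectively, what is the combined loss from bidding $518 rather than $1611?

$3385

The deviation costs you only when the competing bid falls strictly between $518 and $1611; elsewhere both bids give the same outcome.
$1086: truthful payoff $525, deviation payoff $0 → loss $525.
$1049: truthful payoff $562, deviation payoff $0 → loss $562.
$685: truthful payoff $926, deviation payoff $0 → loss $926.
$1866: outcomes coincide → loss $0.
$773: truthful payoff $838, deviation payoff $0 → loss $838.
$1077: truthful payoff $534, deviation payoff $0 → loss $534.
$183: outcomes coincide → loss $0.
Total loss = $525 + $562 + $926 + $838 + $534 = $3385.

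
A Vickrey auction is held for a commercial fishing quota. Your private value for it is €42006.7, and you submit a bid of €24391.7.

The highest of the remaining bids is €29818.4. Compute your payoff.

€0

Your bid €24391.7 is below the highest competing bid €29818.4, so you lose.
A losing bidder pays nothing and receives nothing: payoff = €0.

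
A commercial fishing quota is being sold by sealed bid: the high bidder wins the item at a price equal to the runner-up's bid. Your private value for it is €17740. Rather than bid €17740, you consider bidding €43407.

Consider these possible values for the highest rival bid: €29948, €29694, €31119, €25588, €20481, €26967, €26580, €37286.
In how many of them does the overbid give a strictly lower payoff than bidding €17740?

The deviation hurts exactly when the highest competing bid lies strictly between €17740 and €43407 — overbidding then wins at a price above your value.
€29948: inside the interval → strictly worse (loss €12208).
€29694: inside the interval → strictly worse (loss €11954).
€31119: inside the interval → strictly worse (loss €13379).
€25588: inside the interval → strictly worse (loss €7848).
€20481: inside the interval → strictly worse (loss €2741).
€26967: inside the interval → strictly worse (loss €9227).
€26580: inside the interval → strictly worse (loss €8840).
€37286: inside the interval → strictly worse (loss €19546).
Count: 8.

8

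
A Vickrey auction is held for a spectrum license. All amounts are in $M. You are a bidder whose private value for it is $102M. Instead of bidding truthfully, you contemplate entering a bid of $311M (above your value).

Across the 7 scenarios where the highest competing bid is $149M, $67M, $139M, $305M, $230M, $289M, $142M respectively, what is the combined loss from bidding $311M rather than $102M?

$642M

The deviation costs you only when the competing bid falls strictly between $102M and $311M; elsewhere both bids give the same outcome.
$149M: truthful payoff $0M, deviation payoff −$47M → loss $47M.
$67M: outcomes coincide → loss $0M.
$139M: truthful payoff $0M, deviation payoff −$37M → loss $37M.
$305M: truthful payoff $0M, deviation payoff −$203M → loss $203M.
$230M: truthful payoff $0M, deviation payoff −$128M → loss $128M.
$289M: truthful payoff $0M, deviation payoff −$187M → loss $187M.
$142M: truthful payoff $0M, deviation payoff −$40M → loss $40M.
Total loss = $47M + $37M + $203M + $128M + $187M + $40M = $642M.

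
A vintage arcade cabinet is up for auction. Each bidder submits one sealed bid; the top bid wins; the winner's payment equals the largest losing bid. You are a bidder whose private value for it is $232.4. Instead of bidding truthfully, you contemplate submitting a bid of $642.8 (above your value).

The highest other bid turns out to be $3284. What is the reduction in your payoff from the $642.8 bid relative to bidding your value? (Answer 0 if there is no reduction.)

Bidding your value $232.4: you lose (since $232.4 < $3284). Payoff $0.
Bidding $642.8: you lose. Payoff $0.
Difference = $0 − $0 = $0; both bids lead to the same outcome because the competing bid is above both your value and your alternative bid.

$0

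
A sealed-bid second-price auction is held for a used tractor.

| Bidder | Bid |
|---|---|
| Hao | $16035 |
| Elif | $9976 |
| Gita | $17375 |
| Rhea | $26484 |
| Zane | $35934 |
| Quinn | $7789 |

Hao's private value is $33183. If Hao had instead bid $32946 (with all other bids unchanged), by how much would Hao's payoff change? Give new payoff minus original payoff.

The highest bid among the other bidders is $35934; Hao's bid doesn't change that.
Original bid $16035: Hao is not highest (top rival bid is $35934); payoff $0.
Alternative bid $32946: Hao is not highest (top rival bid is $35934); payoff $0.
Change in payoff = $0 − ($0) = $0.

$0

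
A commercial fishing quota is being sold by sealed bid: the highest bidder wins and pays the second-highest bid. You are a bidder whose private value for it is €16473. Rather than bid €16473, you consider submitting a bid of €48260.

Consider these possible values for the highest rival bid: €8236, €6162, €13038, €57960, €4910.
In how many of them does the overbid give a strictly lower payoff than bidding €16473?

0

The deviation hurts exactly when the highest competing bid lies strictly between €16473 and €48260 — overbidding then wins at a price above your value.
€8236: below both → same outcome either way.
€6162: below both → same outcome either way.
€13038: below both → same outcome either way.
€57960: above both → same outcome either way.
€4910: below both → same outcome either way.
Count: 0.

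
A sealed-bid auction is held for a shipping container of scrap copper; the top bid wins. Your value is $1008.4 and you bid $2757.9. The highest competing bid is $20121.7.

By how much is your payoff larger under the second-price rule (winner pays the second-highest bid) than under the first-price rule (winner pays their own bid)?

$0

Your bid $2757.9 is below $20121.7, so you lose under either rule.
Payoff is $0 in both cases; difference = $0.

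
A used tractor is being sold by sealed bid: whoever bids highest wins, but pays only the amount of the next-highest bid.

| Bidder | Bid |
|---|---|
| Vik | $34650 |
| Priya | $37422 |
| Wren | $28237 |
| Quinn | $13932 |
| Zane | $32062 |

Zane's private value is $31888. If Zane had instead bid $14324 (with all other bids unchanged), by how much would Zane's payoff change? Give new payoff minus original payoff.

$0

The highest bid among the other bidders is $37422; Zane's bid doesn't change that.
Original bid $32062: Zane is not highest (top rival bid is $37422); payoff $0.
Alternative bid $14324: Zane is not highest (top rival bid is $37422); payoff $0.
Change in payoff = $0 − ($0) = $0.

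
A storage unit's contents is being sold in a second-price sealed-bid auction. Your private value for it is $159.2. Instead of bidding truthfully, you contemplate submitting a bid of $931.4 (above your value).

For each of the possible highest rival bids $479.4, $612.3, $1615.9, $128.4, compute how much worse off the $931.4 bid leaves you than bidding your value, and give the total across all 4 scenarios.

$773.3

The deviation costs you only when the competing bid falls strictly between $159.2 and $931.4; elsewhere both bids give the same outcome.
$479.4: truthful payoff $0, deviation payoff −$320.2 → loss $320.2.
$612.3: truthful payoff $0, deviation payoff −$453.1 → loss $453.1.
$1615.9: outcomes coincide → loss $0.
$128.4: outcomes coincide → loss $0.
Total loss = $320.2 + $453.1 = $773.3.
In a second-price auction your bid sets only whether you win, not what you pay, so bidding your true value is weakly dominant.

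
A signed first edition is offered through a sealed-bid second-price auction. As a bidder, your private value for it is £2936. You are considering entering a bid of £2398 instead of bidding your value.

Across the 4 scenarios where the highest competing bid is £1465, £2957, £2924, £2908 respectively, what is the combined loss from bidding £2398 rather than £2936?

The deviation costs you only when the competing bid falls strictly between £2398 and £2936; elsewhere both bids give the same outcome.
£1465: outcomes coincide → loss £0.
£2957: outcomes coincide → loss £0.
£2924: truthful payoff £12, deviation payoff £0 → loss £12.
£2908: truthful payoff £28, deviation payoff £0 → loss £28.
Total loss = £12 + £28 = £40.
Truthful bidding weakly dominates here: raising your bid can only win items priced above your value, and lowering it can only forfeit items priced below.

£40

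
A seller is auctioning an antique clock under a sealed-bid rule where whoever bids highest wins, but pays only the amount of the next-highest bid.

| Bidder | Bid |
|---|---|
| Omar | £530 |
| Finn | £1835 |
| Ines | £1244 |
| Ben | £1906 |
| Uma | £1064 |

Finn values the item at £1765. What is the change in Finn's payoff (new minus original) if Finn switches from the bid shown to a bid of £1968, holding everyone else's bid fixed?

The highest bid among the other bidders is £1906; Finn's bid doesn't change that.
Original bid £1835: Finn is not highest (top rival bid is £1906); payoff £0.
Alternative bid £1968: Finn is highest, pays the top rival bid £1906; payoff £1765 − £1906 = −£141.
Change in payoff = −£141 − (£0) = −£141.

−£141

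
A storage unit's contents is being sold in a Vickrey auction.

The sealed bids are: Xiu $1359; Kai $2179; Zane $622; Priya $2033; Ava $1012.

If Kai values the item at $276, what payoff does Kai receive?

Highest bid: Kai at $2179, so Kai wins.
Second-highest bid: Priya at $2033 — that is the price the winner pays.
Kai's payoff = value − price = $276 − $2033 = −$1757.

−$1757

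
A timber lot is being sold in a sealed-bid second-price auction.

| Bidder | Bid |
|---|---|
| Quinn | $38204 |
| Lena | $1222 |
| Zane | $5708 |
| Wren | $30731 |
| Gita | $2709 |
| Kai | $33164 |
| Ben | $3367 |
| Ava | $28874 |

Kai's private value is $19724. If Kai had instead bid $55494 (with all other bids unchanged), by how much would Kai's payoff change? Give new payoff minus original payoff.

−$18480

The highest bid among the other bidders is $38204; Kai's bid doesn't change that.
Original bid $33164: Kai is not highest (top rival bid is $38204); payoff $0.
Alternative bid $55494: Kai is highest, pays the top rival bid $38204; payoff $19724 − $38204 = −$18480.
Change in payoff = −$18480 − ($0) = −$18480.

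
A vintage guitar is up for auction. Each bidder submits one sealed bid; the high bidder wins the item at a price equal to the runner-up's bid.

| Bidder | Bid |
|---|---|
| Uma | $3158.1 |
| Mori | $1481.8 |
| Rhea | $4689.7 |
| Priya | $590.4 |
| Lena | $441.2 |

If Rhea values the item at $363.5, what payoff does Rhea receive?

−$2794.6

Highest bid: Rhea at $4689.7, so Rhea wins.
Second-highest bid: Uma at $3158.1 — that is the price the winner pays.
Rhea's payoff = value − price = $363.5 − $3158.1 = −$2794.6.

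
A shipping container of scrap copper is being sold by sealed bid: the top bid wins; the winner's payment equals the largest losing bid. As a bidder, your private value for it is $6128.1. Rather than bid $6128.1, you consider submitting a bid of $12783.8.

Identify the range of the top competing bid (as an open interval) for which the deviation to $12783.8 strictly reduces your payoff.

If the competing bid is below $6128.1, both bids win at the same price — no difference.
If it is above $12783.8, both bids lose — no difference.
If it lies strictly between $6128.1 and $12783.8, bidding your value loses (payoff 0) while bidding $12783.8 wins at a price above your value (payoff negative).
So the deviation strictly hurts on the open interval ($6128.1, $12783.8).

($6128.1, $12783.8)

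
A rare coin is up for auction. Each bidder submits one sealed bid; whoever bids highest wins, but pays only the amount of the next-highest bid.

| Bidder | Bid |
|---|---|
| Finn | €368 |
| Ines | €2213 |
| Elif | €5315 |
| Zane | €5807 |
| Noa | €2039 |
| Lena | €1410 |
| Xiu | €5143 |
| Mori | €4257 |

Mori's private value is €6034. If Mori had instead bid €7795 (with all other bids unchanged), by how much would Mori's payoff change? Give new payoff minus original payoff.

€227

The highest bid among the other bidders is €5807; Mori's bid doesn't change that.
Original bid €4257: Mori is not highest (top rival bid is €5807); payoff €0.
Alternative bid €7795: Mori is highest, pays the top rival bid €5807; payoff €6034 − €5807 = €227.
Change in payoff = €227 − (€0) = €227.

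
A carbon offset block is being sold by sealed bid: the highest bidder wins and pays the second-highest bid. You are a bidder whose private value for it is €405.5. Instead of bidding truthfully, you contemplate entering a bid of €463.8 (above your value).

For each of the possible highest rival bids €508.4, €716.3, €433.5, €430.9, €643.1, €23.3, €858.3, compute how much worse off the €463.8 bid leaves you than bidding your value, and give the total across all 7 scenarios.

The deviation costs you only when the competing bid falls strictly between €405.5 and €463.8; elsewhere both bids give the same outcome.
€508.4: outcomes coincide → loss €0.
€716.3: outcomes coincide → loss €0.
€433.5: truthful payoff €0, deviation payoff −€28 → loss €28.
€430.9: truthful payoff €0, deviation payoff −€25.4 → loss €25.4.
€643.1: outcomes coincide → loss €0.
€23.3: outcomes coincide → loss €0.
€858.3: outcomes coincide → loss €0.
Total loss = €28 + €25.4 = €53.4.
Because the price is fixed by the runner-up's bid, deviating from your value can only change a good outcome into a bad one — never the reverse.

€53.4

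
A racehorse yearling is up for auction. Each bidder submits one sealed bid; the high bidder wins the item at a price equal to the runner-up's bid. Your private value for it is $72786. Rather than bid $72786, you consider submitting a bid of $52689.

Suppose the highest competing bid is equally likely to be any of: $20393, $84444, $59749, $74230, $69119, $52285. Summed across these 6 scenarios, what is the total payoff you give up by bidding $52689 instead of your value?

$16704

The deviation costs you only when the competing bid falls strictly between $52689 and $72786; elsewhere both bids give the same outcome.
$20393: outcomes coincide → loss $0.
$84444: outcomes coincide → loss $0.
$59749: truthful payoff $13037, deviation payoff $0 → loss $13037.
$74230: outcomes coincide → loss $0.
$69119: truthful payoff $3667, deviation payoff $0 → loss $3667.
$52285: outcomes coincide → loss $0.
Total loss = $13037 + $3667 = $16704.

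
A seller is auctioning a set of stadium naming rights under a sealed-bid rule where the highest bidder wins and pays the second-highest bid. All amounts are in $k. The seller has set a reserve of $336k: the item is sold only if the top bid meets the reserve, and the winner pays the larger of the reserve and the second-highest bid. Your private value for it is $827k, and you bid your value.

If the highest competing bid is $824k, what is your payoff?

$3k

Your bid $827k is the highest and exceeds the reserve.
Price = max(second-highest bid, reserve) = max($824k, $336k) = $824k.
Payoff = $827k − $824k = $3k.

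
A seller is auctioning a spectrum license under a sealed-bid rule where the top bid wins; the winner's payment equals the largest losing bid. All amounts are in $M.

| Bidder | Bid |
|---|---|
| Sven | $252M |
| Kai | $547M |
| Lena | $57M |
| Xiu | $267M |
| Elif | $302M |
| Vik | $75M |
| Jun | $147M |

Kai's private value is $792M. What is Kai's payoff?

Highest bid: Kai at $547M, so Kai wins.
Second-highest bid: Elif at $302M — that is the price the winner pays.
Kai's payoff = value − price = $792M − $302M = $490M.

$490M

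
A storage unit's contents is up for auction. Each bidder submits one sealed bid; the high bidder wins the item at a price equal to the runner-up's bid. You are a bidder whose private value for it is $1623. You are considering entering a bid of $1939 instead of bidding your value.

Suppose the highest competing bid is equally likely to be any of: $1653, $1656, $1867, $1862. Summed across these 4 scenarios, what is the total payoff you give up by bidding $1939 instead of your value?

The deviation costs you only when the competing bid falls strictly between $1623 and $1939; elsewhere both bids give the same outcome.
$1653: truthful payoff $0, deviation payoff −$30 → loss $30.
$1656: truthful payoff $0, deviation payoff −$33 → loss $33.
$1867: truthful payoff $0, deviation payoff −$244 → loss $244.
$1862: truthful payoff $0, deviation payoff −$239 → loss $239.
Total loss = $30 + $33 + $244 + $239 = $546.

$546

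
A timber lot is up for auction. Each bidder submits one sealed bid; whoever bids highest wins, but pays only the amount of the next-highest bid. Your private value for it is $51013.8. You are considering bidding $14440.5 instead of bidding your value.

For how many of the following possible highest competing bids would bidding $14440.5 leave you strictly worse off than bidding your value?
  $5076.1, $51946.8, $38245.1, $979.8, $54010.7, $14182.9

1

The deviation hurts exactly when the highest competing bid lies strictly between $14440.5 and $51013.8 — underbidding then forfeits a profitable win.
$5076.1: below both → same outcome either way.
$51946.8: above both → same outcome either way.
$38245.1: inside the interval → strictly worse (loss $12768.7).
$979.8: below both → same outcome either way.
$54010.7: above both → same outcome either way.
$14182.9: below both → same outcome either way.
Count: 1.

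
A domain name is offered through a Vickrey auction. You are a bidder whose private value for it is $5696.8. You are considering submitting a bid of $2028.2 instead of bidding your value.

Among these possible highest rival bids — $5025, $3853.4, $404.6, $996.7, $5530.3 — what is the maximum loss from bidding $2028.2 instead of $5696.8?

$1843.4

$5025: truthful gives $671.8, deviation gives $0 → loss $671.8.
$3853.4: truthful gives $1843.4, deviation gives $0 → loss $1843.4.
$404.6: same outcome either way → loss $0.
$996.7: same outcome either way → loss $0.
$5530.3: truthful gives $166.5, deviation gives $0 → loss $166.5.
Maximum loss: $1843.4.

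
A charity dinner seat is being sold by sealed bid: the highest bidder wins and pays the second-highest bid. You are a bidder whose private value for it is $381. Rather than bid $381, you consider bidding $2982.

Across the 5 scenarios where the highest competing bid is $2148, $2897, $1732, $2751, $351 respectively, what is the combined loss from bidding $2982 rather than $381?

The deviation costs you only when the competing bid falls strictly between $381 and $2982; elsewhere both bids give the same outcome.
$2148: truthful payoff $0, deviation payoff −$1767 → loss $1767.
$2897: truthful payoff $0, deviation payoff −$2516 → loss $2516.
$1732: truthful payoff $0, deviation payoff −$1351 → loss $1351.
$2751: truthful payoff $0, deviation payoff −$2370 → loss $2370.
$351: outcomes coincide → loss $0.
Total loss = $1767 + $2516 + $1351 + $2370 = $8004.

$8004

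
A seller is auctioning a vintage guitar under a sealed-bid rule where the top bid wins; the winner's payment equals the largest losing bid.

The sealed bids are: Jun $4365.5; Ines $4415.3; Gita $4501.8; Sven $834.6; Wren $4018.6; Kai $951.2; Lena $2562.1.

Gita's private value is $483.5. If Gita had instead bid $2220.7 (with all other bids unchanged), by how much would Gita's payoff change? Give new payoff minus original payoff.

$3931.8

The highest bid among the other bidders is $4415.3; Gita's bid doesn't change that.
Original bid $4501.8: Gita is highest, pays the top rival bid $4415.3; payoff $483.5 − $4415.3 = −$3931.8.
Alternative bid $2220.7: Gita is not highest (top rival bid is $4415.3); payoff $0.
Change in payoff = $0 − (−$3931.8) = $3931.8.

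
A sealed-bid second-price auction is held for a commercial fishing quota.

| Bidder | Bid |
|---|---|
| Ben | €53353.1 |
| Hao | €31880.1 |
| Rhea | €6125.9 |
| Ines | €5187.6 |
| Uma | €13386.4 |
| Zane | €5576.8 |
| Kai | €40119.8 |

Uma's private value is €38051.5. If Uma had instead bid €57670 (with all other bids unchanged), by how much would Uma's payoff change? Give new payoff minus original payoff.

The highest bid among the other bidders is €53353.1; Uma's bid doesn't change that.
Original bid €13386.4: Uma is not highest (top rival bid is €53353.1); payoff €0.
Alternative bid €57670: Uma is highest, pays the top rival bid €53353.1; payoff €38051.5 − €53353.1 = −€15301.6.
Change in payoff = −€15301.6 − (€0) = −€15301.6.

−€15301.6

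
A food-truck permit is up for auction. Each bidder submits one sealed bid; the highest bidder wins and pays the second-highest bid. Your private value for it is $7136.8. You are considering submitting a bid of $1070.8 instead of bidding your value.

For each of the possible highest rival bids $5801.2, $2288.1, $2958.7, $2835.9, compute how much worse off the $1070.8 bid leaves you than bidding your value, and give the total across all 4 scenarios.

The deviation costs you only when the competing bid falls strictly between $1070.8 and $7136.8; elsewhere both bids give the same outcome.
$5801.2: truthful payoff $1335.6, deviation payoff $0 → loss $1335.6.
$2288.1: truthful payoff $4848.7, deviation payoff $0 → loss $4848.7.
$2958.7: truthful payoff $4178.1, deviation payoff $0 → loss $4178.1.
$2835.9: truthful payoff $4300.9, deviation payoff $0 → loss $4300.9.
Total loss = $1335.6 + $4848.7 + $4178.1 + $4300.9 = $14663.3.

$14663.3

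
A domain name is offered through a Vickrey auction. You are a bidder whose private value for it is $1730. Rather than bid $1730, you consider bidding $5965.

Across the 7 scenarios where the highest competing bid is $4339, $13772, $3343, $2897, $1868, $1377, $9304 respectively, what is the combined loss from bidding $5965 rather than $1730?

$5527

The deviation costs you only when the competing bid falls strictly between $1730 and $5965; elsewhere both bids give the same outcome.
$4339: truthful payoff $0, deviation payoff −$2609 → loss $2609.
$13772: outcomes coincide → loss $0.
$3343: truthful payoff $0, deviation payoff −$1613 → loss $1613.
$2897: truthful payoff $0, deviation payoff −$1167 → loss $1167.
$1868: truthful payoff $0, deviation payoff −$138 → loss $138.
$1377: outcomes coincide → loss $0.
$9304: outcomes coincide → loss $0.
Total loss = $2609 + $1613 + $1167 + $138 = $5527.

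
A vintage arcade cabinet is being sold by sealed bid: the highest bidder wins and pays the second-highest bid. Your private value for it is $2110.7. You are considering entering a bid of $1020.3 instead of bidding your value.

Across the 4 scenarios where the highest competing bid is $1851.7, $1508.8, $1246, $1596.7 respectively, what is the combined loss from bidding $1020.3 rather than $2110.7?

The deviation costs you only when the competing bid falls strictly between $1020.3 and $2110.7; elsewhere both bids give the same outcome.
$1851.7: truthful payoff $259, deviation payoff $0 → loss $259.
$1508.8: truthful payoff $601.9, deviation payoff $0 → loss $601.9.
$1246: truthful payoff $864.7, deviation payoff $0 → loss $864.7.
$1596.7: truthful payoff $514, deviation payoff $0 → loss $514.
Total loss = $259 + $601.9 + $864.7 + $514 = $2239.6.
Because the price is fixed by the runner-up's bid, deviating from your value can only change a good outcome into a bad one — never the reverse.

$2239.6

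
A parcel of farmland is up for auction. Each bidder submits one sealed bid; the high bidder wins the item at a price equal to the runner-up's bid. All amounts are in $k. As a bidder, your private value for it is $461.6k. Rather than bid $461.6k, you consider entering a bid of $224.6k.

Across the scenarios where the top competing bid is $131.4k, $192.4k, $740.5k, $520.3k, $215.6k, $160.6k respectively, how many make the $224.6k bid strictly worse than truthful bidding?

The deviation hurts exactly when the highest competing bid lies strictly between $224.6k and $461.6k — underbidding then forfeits a profitable win.
$131.4k: below both → same outcome either way.
$192.4k: below both → same outcome either way.
$740.5k: above both → same outcome either way.
$520.3k: above both → same outcome either way.
$215.6k: below both → same outcome either way.
$160.6k: below both → same outcome either way.
Count: 0.

0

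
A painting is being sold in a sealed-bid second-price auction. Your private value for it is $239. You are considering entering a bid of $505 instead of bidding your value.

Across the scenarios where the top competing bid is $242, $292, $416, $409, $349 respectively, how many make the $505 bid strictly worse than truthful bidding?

The deviation hurts exactly when the highest competing bid lies strictly between $239 and $505 — overbidding then wins at a price above your value.
$242: inside the interval → strictly worse (loss $3).
$292: inside the interval → strictly worse (loss $53).
$416: inside the interval → strictly worse (loss $177).
$409: inside the interval → strictly worse (loss $170).
$349: inside the interval → strictly worse (loss $110).
Count: 5.

5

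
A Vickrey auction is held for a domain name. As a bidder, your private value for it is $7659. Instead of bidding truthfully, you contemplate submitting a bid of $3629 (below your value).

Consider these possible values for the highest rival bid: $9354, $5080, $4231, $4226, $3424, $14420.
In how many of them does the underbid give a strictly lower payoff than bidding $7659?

The deviation hurts exactly when the highest competing bid lies strictly between $3629 and $7659 — underbidding then forfeits a profitable win.
$9354: above both → same outcome either way.
$5080: inside the interval → strictly worse (loss $2579).
$4231: inside the interval → strictly worse (loss $3428).
$4226: inside the interval → strictly worse (loss $3433).
$3424: below both → same outcome either way.
$14420: above both → same outcome either way.
Count: 3.

3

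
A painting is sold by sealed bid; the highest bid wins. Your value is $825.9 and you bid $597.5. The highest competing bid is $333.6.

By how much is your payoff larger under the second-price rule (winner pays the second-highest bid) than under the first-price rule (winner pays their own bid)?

You have the highest bid, so you win under either rule.
Second-price: pay $333.6 → payoff $492.3.
First-price: pay your own bid $597.5 → payoff $228.4.
Difference = $492.3 − ($228.4) = $263.9.

$263.9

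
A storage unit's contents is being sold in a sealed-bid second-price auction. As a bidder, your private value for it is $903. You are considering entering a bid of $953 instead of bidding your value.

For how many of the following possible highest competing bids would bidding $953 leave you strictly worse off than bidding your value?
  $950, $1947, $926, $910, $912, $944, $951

6

The deviation hurts exactly when the highest competing bid lies strictly between $903 and $953 — overbidding then wins at a price above your value.
$950: inside the interval → strictly worse (loss $47).
$1947: above both → same outcome either way.
$926: inside the interval → strictly worse (loss $23).
$910: inside the interval → strictly worse (loss $7).
$912: inside the interval → strictly worse (loss $9).
$944: inside the interval → strictly worse (loss $41).
$951: inside the interval → strictly worse (loss $48).
Count: 6.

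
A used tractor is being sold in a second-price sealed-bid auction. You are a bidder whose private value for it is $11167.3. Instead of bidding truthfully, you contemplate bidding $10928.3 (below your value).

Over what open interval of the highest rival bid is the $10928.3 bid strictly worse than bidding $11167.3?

If the competing bid is below $10928.3, both bids win at the same price — no difference.
If it is above $11167.3, both bids lose — no difference.
If it lies strictly between $10928.3 and $11167.3, bidding your value wins at a price below your value (positive payoff) while bidding $10928.3 loses (payoff 0).
So the deviation strictly hurts on the open interval ($10928.3, $11167.3).
In a second-price auction your bid sets only whether you win, not what you pay, so bidding your true value is weakly dominant.

($10928.3, $11167.3)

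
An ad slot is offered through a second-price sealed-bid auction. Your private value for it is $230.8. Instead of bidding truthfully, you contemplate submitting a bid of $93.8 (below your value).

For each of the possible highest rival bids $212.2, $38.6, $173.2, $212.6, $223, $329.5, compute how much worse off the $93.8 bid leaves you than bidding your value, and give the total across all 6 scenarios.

$102.2

The deviation costs you only when the competing bid falls strictly between $93.8 and $230.8; elsewhere both bids give the same outcome.
$212.2: truthful payoff $18.6, deviation payoff $0 → loss $18.6.
$38.6: outcomes coincide → loss $0.
$173.2: truthful payoff $57.6, deviation payoff $0 → loss $57.6.
$212.6: truthful payoff $18.2, deviation payoff $0 → loss $18.2.
$223: truthful payoff $7.8, deviation payoff $0 → loss $7.8.
$329.5: outcomes coincide → loss $0.
Total loss = $18.6 + $57.6 + $18.2 + $7.8 = $102.2.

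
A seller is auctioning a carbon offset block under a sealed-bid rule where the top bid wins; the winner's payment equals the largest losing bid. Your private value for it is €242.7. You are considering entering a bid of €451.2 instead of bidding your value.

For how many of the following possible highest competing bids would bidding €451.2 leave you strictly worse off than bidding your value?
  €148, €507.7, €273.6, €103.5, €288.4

2

The deviation hurts exactly when the highest competing bid lies strictly between €242.7 and €451.2 — overbidding then wins at a price above your value.
€148: below both → same outcome either way.
€507.7: above both → same outcome either way.
€273.6: inside the interval → strictly worse (loss €30.9).
€103.5: below both → same outcome either way.
€288.4: inside the interval → strictly worse (loss €45.7).
Count: 2.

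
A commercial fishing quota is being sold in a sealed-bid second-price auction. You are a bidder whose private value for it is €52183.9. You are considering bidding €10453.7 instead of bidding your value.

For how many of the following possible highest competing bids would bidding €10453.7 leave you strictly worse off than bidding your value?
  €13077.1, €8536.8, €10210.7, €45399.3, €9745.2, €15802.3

3

The deviation hurts exactly when the highest competing bid lies strictly between €10453.7 and €52183.9 — underbidding then forfeits a profitable win.
€13077.1: inside the interval → strictly worse (loss €39106.8).
€8536.8: below both → same outcome either way.
€10210.7: below both → same outcome either way.
€45399.3: inside the interval → strictly worse (loss €6784.6).
€9745.2: below both → same outcome either way.
€15802.3: inside the interval → strictly worse (loss €36381.6).
Count: 3.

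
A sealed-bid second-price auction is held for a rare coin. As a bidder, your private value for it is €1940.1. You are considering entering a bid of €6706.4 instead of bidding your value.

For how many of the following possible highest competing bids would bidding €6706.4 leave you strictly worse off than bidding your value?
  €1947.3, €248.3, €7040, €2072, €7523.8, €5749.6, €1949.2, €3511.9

5

The deviation hurts exactly when the highest competing bid lies strictly between €1940.1 and €6706.4 — overbidding then wins at a price above your value.
€1947.3: inside the interval → strictly worse (loss €7.2).
€248.3: below both → same outcome either way.
€7040: above both → same outcome either way.
€2072: inside the interval → strictly worse (loss €131.9).
€7523.8: above both → same outcome either way.
€5749.6: inside the interval → strictly worse (loss €3809.5).
€1949.2: inside the interval → strictly worse (loss €9.1).
€3511.9: inside the interval → strictly worse (loss €1571.8).
Count: 5.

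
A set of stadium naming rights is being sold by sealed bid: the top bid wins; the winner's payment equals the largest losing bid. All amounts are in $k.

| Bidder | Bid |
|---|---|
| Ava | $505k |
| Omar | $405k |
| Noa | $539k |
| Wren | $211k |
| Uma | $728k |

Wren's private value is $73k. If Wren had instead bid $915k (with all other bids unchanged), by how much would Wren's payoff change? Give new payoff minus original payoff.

−$655k

The highest bid among the other bidders is $728k; Wren's bid doesn't change that.
Original bid $211k: Wren is not highest (top rival bid is $728k); payoff $0k.
Alternative bid $915k: Wren is highest, pays the top rival bid $728k; payoff $73k − $728k = −$655k.
Change in payoff = −$655k − ($0k) = −$655k.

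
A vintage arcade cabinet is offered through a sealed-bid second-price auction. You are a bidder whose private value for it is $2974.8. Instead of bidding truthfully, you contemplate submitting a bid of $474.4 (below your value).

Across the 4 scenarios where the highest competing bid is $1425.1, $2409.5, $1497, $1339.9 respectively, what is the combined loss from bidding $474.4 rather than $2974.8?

$5227.7

The deviation costs you only when the competing bid falls strictly between $474.4 and $2974.8; elsewhere both bids give the same outcome.
$1425.1: truthful payoff $1549.7, deviation payoff $0 → loss $1549.7.
$2409.5: truthful payoff $565.3, deviation payoff $0 → loss $565.3.
$1497: truthful payoff $1477.8, deviation payoff $0 → loss $1477.8.
$1339.9: truthful payoff $1634.9, deviation payoff $0 → loss $1634.9.
Total loss = $1549.7 + $565.3 + $1477.8 + $1634.9 = $5227.7.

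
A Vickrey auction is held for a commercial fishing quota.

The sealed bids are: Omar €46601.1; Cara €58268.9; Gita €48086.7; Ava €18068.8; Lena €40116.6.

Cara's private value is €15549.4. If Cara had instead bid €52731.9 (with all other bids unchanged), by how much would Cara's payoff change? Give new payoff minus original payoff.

The highest bid among the other bidders is €48086.7; Cara's bid doesn't change that.
Original bid €58268.9: Cara is highest, pays the top rival bid €48086.7; payoff €15549.4 − €48086.7 = −€32537.3.
Alternative bid €52731.9: Cara is highest, pays the top rival bid €48086.7; payoff €15549.4 − €48086.7 = −€32537.3.
Change in payoff = −€32537.3 − (−€32537.3) = €0.

€0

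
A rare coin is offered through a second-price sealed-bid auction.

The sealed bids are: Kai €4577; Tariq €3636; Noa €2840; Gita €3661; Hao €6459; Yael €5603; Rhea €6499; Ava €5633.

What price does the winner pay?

Highest bid: Rhea at €6499, so Rhea wins.
Second-highest bid: Hao at €6459 — that is the price the winner pays.

€6459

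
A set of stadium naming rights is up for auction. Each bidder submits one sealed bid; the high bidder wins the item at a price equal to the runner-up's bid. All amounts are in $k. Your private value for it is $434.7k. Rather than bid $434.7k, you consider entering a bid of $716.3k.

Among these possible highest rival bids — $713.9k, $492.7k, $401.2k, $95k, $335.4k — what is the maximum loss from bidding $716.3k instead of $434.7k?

$279.2k

$713.9k: truthful gives $0k, deviation gives −$279.2k → loss $279.2k.
$492.7k: truthful gives $0k, deviation gives −$58k → loss $58k.
$401.2k: same outcome either way → loss $0k.
$95k: same outcome either way → loss $0k.
$335.4k: same outcome either way → loss $0k.
Maximum loss: $279.2k.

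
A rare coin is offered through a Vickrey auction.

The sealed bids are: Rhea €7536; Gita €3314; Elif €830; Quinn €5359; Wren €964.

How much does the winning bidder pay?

€5359

Highest bid: Rhea at €7536, so Rhea wins.
Second-highest bid: Quinn at €5359 — that is the price the winner pays.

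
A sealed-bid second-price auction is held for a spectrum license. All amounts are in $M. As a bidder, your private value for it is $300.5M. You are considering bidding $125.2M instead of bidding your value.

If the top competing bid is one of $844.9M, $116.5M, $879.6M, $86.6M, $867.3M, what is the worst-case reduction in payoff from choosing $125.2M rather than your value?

$844.9M: same outcome either way → loss $0M.
$116.5M: same outcome either way → loss $0M.
$879.6M: same outcome either way → loss $0M.
$86.6M: same outcome either way → loss $0M.
$867.3M: same outcome either way → loss $0M.
Maximum loss: $0M.

$0M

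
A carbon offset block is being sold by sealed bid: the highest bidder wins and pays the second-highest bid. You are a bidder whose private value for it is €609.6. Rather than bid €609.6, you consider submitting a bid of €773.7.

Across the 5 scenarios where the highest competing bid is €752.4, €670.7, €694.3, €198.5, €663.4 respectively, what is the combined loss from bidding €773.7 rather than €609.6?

€342.4

The deviation costs you only when the competing bid falls strictly between €609.6 and €773.7; elsewhere both bids give the same outcome.
€752.4: truthful payoff €0, deviation payoff −€142.8 → loss €142.8.
€670.7: truthful payoff €0, deviation payoff −€61.1 → loss €61.1.
€694.3: truthful payoff €0, deviation payoff −€84.7 → loss €84.7.
€198.5: outcomes coincide → loss €0.
€663.4: truthful payoff €0, deviation payoff −€53.8 → loss €53.8.
Total loss = €142.8 + €61.1 + €84.7 + €53.8 = €342.4.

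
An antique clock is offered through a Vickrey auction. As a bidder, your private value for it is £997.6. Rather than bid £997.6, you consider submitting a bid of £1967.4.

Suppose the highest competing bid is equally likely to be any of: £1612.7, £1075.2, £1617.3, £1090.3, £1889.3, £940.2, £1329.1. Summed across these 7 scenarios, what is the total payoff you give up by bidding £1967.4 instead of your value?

The deviation costs you only when the competing bid falls strictly between £997.6 and £1967.4; elsewhere both bids give the same outcome.
£1612.7: truthful payoff £0, deviation payoff −£615.1 → loss £615.1.
£1075.2: truthful payoff £0, deviation payoff −£77.6 → loss £77.6.
£1617.3: truthful payoff £0, deviation payoff −£619.7 → loss £619.7.
£1090.3: truthful payoff £0, deviation payoff −£92.7 → loss £92.7.
£1889.3: truthful payoff £0, deviation payoff −£891.7 → loss £891.7.
£940.2: outcomes coincide → loss £0.
£1329.1: truthful payoff £0, deviation payoff −£331.5 → loss £331.5.
Total loss = £615.1 + £77.6 + £619.7 + £92.7 + £891.7 + £331.5 = £2628.3.
In a second-price auction your bid sets only whether you win, not what you pay, so bidding your true value is weakly dominant.

£2628.3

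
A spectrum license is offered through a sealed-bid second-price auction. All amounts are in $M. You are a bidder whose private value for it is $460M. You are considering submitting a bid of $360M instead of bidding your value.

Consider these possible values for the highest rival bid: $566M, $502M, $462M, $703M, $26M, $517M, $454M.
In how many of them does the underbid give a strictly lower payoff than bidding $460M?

The deviation hurts exactly when the highest competing bid lies strictly between $360M and $460M — underbidding then forfeits a profitable win.
$566M: above both → same outcome either way.
$502M: above both → same outcome either way.
$462M: above both → same outcome either way.
$703M: above both → same outcome either way.
$26M: below both → same outcome either way.
$517M: above both → same outcome either way.
$454M: inside the interval → strictly worse (loss $6M).
Count: 1.

1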